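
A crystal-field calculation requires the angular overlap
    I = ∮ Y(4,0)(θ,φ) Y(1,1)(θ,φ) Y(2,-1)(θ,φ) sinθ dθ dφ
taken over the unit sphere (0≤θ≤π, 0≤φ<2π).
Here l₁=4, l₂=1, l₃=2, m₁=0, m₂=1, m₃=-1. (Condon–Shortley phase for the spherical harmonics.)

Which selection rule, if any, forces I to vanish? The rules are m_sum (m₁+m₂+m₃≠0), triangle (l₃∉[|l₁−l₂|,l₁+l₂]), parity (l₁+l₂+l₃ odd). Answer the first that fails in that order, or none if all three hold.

m₁+m₂+m₃ = 0 + 1 − 1 = 0  ✓
triangle: |4−1|=3 ≤ l₃=2 ≤ 4+1=5  ✗
parity: l₁+l₂+l₃ = 7 is odd

triangle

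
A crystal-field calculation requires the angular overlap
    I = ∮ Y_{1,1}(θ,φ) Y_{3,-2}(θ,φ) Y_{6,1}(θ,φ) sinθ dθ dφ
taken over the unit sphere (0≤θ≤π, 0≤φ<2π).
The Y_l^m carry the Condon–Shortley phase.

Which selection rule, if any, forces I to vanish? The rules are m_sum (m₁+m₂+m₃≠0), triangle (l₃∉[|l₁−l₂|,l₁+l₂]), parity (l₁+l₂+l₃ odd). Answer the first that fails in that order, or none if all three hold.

triangle

m₁+m₂+m₃ = 1 − 2 + 1 = 0  ✓
triangle: |1−3|=2 ≤ l₃=6 ≤ 1+3=4  ✗
parity: l₁+l₂+l₃ = 10 is even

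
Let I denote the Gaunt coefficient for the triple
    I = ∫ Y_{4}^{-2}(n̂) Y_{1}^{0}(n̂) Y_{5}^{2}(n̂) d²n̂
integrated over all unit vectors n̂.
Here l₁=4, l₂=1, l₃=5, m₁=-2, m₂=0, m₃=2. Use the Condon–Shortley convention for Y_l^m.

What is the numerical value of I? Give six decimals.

Checks pass: Σm=0; 10 even; l₃=5∈[3,5].
(2·4+1)(2·1+1)(2·5+1) = 297
Δ: 0! 8! 2! / 11! → 1/495
sum: t=0:+1/576 = 1/576
3j²(4 1 5; 0 0 0) = Δ·Π!·Σ² = 5/99  (sign -1)
sum: t=0:+1/1440 = 1/1440
3j²(4 1 5; -2 0 2) = Δ·Π!·Σ² = 7/165  (sign -1)
combine: 4πI² = 297·5/99·7/165 = 7/11
take √, sign +1: I = 0.22503380

0.225034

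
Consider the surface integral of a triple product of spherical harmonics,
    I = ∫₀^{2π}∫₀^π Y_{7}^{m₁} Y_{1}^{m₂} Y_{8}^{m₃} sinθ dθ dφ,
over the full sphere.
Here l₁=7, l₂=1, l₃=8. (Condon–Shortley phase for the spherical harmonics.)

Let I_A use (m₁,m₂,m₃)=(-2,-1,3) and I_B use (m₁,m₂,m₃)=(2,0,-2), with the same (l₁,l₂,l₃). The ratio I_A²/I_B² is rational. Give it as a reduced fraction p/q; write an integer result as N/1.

Same 7,1,8: normalisation and zero-m 3j drop out of the ratio.
A: Δ: 0! 14! 2! / 17! → 1/2040; sum: t=0:+1/87091200 = 1/87091200; 3j²(7 1 8; -2 -1 3) = Δ·Π!·Σ² = 11/408  (sign -1)
B: Δ: 0! 14! 2! / 17! → 1/2040; sum: t=0:+1/43545600 = 1/43545600; 3j²(7 1 8; 2 0 -2) = Δ·Π!·Σ² = 1/34  (sign +1)
I_A²/I_B² = (11/408)/(1/34) = 11/12

11/12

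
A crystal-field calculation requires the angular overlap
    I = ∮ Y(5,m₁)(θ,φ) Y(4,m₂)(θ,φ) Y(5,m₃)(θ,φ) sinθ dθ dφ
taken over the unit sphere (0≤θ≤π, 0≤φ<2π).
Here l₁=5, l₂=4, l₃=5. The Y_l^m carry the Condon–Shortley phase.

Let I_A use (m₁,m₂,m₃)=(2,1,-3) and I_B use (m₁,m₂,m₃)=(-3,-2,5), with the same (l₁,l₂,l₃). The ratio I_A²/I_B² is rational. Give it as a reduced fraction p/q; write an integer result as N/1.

5/12

Same 5,4,5: normalisation and zero-m 3j drop out of the ratio.
A: Δ: 4! 6! 4! / 15! → 1/3153150; sum: t=1:−1/6912 t=2:+1/2880 t=3:−1/17280 = 1/6912; 3j²(5 4 5; 2 1 -3) = Δ·Π!·Σ² = 5/429  (sign +1)
B: Δ: 4! 6! 4! / 15! → 1/3153150; sum: t=2:+1/69120 = 1/69120; 3j²(5 4 5; -3 -2 5) = Δ·Π!·Σ² = 4/143  (sign +1)
I_A²/I_B² = (5/429)/(4/143) = 5/12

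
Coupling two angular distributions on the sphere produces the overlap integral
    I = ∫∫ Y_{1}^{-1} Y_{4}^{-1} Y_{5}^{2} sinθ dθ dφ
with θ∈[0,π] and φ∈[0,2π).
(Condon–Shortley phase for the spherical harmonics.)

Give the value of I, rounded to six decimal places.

Checks pass: Σm=0; 10 even; l₃=5∈[3,5].
(2·1+1)(2·4+1)(2·5+1) = 297
Δ: 0! 2! 8! / 11! → 1/495
sum: t=0:+1/576 = 1/576
3j²(1 4 5; 0 0 0) = Δ·Π!·Σ² = 5/99  (sign -1)
sum: t=0:+1/1440 = 1/1440
3j²(1 4 5; -1 -1 2) = Δ·Π!·Σ² = 7/165  (sign -1)
combine: 4πI² = 297·5/99·7/165 = 7/11
take √, sign +1: I = 0.22503380

0.225034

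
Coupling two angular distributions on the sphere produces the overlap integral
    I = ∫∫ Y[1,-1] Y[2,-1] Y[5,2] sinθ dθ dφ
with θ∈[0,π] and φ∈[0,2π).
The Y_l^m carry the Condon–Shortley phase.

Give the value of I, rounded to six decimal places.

triangle: need 1≤l₃≤3, have 5; I=0

0.000000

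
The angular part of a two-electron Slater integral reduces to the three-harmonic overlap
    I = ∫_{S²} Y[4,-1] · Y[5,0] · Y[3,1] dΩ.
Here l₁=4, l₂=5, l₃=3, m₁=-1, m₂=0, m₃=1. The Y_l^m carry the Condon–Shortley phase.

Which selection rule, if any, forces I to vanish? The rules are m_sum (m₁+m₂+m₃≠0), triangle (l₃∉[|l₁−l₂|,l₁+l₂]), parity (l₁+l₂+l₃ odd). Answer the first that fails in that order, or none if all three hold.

azimuthal sum: -1 + 0 + 1 = 0  ✓
1 ≤ 3 ≤ 9 (triangle on l)  ✓
L = 4 + 5 + 3 = 12 (even)  ✓

none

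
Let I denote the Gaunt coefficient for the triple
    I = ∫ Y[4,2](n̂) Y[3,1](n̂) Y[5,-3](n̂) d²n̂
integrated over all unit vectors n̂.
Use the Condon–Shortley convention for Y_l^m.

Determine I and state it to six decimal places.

m-sum 0 ✓  L=12 even ✓  1≤5≤7 ✓
Π(2lᵢ+1) = 9×7×11 = 693
triangle coeff Δ(4,3,5) = 1/180180
Σ_t [0,2]: t=0:+1/576 t=1:−1/144 t=2:+1/576 = -1/288
(3j)²=20/1001 [(4 3 5; 0 0 0)], sign=+1
Σ_t [0,2]: t=0:+1/2304 t=1:−1/720 t=2:+1/5760 = -1/1280
(3j)²=27/1430 [(4 3 5; 2 1 -3)], sign=-1
⇒ 4πI² = 486/1859
I = (-1)√(486/1859/(4π)) = -0.14423595

-0.144236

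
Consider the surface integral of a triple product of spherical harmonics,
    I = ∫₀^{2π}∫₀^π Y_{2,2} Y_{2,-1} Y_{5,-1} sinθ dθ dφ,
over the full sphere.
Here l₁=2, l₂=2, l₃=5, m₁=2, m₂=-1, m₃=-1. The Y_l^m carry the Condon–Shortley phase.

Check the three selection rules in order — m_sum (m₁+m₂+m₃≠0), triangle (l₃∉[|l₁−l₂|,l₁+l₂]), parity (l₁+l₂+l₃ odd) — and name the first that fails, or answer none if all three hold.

triangle

Σmᵢ = 0  ✓
l₃∈[|l₁−l₂|,l₁+l₂]=[0,4], have l₃=5  ✗
Σlᵢ = 9 ⇒ odd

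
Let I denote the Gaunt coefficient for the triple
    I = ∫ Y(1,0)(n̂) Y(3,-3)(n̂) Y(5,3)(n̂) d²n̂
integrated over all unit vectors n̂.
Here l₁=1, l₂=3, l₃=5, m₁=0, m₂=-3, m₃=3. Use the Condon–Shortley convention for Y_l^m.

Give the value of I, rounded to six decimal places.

0.000000

l₃=5 ∉ [2,4] — triangle fails ⇒ I = 0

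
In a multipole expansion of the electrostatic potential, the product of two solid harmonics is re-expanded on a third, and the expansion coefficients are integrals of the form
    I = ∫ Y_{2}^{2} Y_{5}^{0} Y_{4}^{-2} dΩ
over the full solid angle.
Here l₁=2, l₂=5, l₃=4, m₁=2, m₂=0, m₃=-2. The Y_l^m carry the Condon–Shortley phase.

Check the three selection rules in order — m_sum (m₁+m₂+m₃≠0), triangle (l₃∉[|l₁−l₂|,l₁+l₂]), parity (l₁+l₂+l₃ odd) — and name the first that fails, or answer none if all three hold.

parity

Σmᵢ = 0  ✓
l₃∈[|l₁−l₂|,l₁+l₂]=[3,7], have l₃=4  ✓
Σlᵢ = 11 ⇒ odd  ✗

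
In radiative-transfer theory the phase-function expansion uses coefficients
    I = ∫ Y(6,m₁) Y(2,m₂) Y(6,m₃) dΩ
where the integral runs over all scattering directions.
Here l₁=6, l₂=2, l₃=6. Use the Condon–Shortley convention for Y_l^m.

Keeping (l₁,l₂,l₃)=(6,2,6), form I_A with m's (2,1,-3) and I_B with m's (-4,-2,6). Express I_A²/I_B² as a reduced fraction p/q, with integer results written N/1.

75/22

Shared (l₁,l₂,l₃)=(6,2,6): N and (l;000)² cancel in I_A²/I_B².
A: Δ = 2!·10!·2!/15! = 1/90090; Racah Σ t=1..2: t=1:−1/60480 t=2:+1/161280 = -1/96768; ⇒ 3j(6 2 6; 2 1 -3)² = 15/1001, sgn +1
B: Δ = 2!·10!·2!/15! = 1/90090; Racah Σ t=0..0: t=0:+1/14515200 = 1/14515200; ⇒ 3j(6 2 6; -4 -2 6)² = 2/455, sgn +1
I_A²/I_B² = (15/1001)/(2/455) = 75/22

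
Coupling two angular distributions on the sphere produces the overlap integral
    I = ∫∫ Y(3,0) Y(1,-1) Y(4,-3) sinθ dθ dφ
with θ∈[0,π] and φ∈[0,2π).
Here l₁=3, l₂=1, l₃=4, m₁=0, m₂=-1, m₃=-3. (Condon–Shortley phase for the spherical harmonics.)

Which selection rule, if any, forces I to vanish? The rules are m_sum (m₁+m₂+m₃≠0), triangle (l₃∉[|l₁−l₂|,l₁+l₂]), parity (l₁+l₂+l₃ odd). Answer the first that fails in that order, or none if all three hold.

m_sum

m₁+m₂+m₃ = 0 − 1 − 3 = -4  ✗
triangle: |3−1|=2 ≤ l₃=4 ≤ 3+1=4
parity: l₁+l₂+l₃ = 8 is even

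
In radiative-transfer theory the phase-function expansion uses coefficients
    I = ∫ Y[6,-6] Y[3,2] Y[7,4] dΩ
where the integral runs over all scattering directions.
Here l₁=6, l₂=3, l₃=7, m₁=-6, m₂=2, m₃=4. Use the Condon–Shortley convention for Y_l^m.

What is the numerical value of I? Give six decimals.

Rules hold: Σm=0, L=16 even, 3≤7≤9.
N = 13·7·15 = 1365
Δ = 2!·10!·4!/17! = 1/2042040
Racah Σ t=0..2: t=0:+1/207360 t=1:−1/57600 t=2:+1/207360 = -1/129600
⇒ 3j(6 3 7; 0 0 0)² = 168/12155, sgn +1
Racah Σ t=2..2: t=2:+1/43545600 = 1/43545600
⇒ 3j(6 3 7; -6 2 4)² = 11/3094, sgn -1
4πI² = N·(3j₀)²·(3jₘ)² = 252/3757
I = -1·√(0.0670748/4π) = -0.07305917

-0.073059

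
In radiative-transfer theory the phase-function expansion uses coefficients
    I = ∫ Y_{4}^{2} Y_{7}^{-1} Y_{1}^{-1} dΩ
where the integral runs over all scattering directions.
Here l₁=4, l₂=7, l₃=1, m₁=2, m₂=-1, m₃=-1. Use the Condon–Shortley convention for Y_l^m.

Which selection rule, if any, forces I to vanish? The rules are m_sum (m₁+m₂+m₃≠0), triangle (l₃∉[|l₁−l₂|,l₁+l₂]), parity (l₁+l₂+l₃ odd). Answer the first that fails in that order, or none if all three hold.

triangle

Σmᵢ = 0  ✓
l₃∈[|l₁−l₂|,l₁+l₂]=[3,11], have l₃=1  ✗
Σlᵢ = 12 ⇒ even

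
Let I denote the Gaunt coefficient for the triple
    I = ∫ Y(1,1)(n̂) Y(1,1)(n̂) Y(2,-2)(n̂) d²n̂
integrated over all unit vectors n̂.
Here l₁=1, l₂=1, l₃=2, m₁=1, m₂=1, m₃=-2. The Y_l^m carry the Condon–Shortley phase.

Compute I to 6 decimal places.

0.309019

Rules hold: Σm=0, L=4 even, 0≤2≤2.
N = 3·3·5 = 45
Δ = 0!·2!·2!/5! = 1/30
Racah Σ t=0..0: t=0:+1/1 = 1/1
⇒ 3j(1 1 2; 0 0 0)² = 2/15, sgn +1
Racah Σ t=0..0: t=0:+1/4 = 1/4
⇒ 3j(1 1 2; 1 1 -2)² = 1/5, sgn +1
4πI² = N·(3j₀)²·(3jₘ)² = 6/5
I = +1·√(1.2/4π) = 0.30901936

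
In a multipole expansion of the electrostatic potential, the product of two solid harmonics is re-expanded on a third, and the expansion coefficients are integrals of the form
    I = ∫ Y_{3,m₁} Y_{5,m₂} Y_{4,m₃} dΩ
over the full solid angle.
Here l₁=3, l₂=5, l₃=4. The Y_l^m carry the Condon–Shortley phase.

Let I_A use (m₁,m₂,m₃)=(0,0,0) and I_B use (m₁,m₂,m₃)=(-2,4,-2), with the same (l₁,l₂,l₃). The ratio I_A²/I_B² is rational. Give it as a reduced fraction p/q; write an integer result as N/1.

Shared (l₁,l₂,l₃)=(3,5,4): N and (l;000)² cancel in I_A²/I_B².
A: Δ = 4!·2!·6!/13! = 1/180180; Racah Σ t=1..3: t=1:−1/576 t=2:+1/144 t=3:−1/576 = 1/288; ⇒ 3j(3 5 4; 0 0 0)² = 20/1001, sgn +1
B: Δ = 4!·2!·6!/13! = 1/180180; Racah Σ t=3..4: t=3:−1/8640 t=4:+1/2880 = 1/4320; ⇒ 3j(3 5 4; -2 4 -2)² = 8/429, sgn +1
I_A²/I_B² = (20/1001)/(8/429) = 15/14

15/14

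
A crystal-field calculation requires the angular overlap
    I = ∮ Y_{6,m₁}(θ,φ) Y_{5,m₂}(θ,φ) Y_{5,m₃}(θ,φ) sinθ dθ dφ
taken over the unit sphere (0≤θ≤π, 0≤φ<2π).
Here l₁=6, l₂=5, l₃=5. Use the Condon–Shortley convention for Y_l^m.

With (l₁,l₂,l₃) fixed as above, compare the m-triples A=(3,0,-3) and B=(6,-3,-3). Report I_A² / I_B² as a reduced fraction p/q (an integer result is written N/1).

625/1232

l's match ⇒ only the (l;m) 3-j factors differ between A and B.
A: triangle coeff Δ(6,5,5) = 1/28588560; Σ_t [1,3]: t=1:−1/138240 t=2:+1/34560 t=3:−1/103680 = 1/82944; (3j)²=125/9724 [(6 5 5; 3 0 -3)], sign=+1
B: triangle coeff Δ(6,5,5) = 1/28588560; Σ_t [0,0]: t=0:+1/2073600 = 1/2073600; (3j)²=28/1105 [(6 5 5; 6 -3 -3)], sign=+1
I_A²/I_B² = (125/9724)/(28/1105) = 625/1232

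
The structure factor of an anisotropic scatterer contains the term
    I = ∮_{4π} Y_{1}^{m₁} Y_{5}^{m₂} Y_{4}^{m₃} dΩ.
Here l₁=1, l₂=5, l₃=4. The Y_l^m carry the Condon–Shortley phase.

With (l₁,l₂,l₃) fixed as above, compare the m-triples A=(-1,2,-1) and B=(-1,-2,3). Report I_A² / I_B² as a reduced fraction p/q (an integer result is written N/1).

Same 1,5,4: normalisation and zero-m 3j drop out of the ratio.
A: Δ: 2! 0! 8! / 11! → 1/495; sum: t=2:+1/1440 = 1/1440; 3j²(1 5 4; -1 2 -1) = Δ·Π!·Σ² = 7/165  (sign -1)
B: Δ: 2! 0! 8! / 11! → 1/495; sum: t=2:+1/10080 = 1/10080; 3j²(1 5 4; -1 -2 3) = Δ·Π!·Σ² = 1/165  (sign -1)
I_A²/I_B² = (7/165)/(1/165) = 7/1

7/1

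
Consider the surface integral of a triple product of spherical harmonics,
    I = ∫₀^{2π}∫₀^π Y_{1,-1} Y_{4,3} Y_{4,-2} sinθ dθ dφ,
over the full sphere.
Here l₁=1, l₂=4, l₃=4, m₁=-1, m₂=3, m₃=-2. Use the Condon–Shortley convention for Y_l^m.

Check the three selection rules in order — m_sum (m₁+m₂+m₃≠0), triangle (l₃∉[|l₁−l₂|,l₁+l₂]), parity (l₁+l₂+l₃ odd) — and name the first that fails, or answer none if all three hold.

azimuthal sum: -1 + 3 − 2 = 0  ✓
3 ≤ 4 ≤ 5 (triangle on l)  ✓
L = 1 + 4 + 4 = 9 (odd)  ✗

parity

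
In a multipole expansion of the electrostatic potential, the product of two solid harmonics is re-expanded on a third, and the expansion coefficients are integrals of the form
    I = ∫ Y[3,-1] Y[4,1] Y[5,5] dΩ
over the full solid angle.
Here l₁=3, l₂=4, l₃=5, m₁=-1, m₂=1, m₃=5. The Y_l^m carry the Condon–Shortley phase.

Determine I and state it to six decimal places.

-1 + 1 + 5 = 5 ≠ 0: azimuthal integral kills it; I = 0

0.000000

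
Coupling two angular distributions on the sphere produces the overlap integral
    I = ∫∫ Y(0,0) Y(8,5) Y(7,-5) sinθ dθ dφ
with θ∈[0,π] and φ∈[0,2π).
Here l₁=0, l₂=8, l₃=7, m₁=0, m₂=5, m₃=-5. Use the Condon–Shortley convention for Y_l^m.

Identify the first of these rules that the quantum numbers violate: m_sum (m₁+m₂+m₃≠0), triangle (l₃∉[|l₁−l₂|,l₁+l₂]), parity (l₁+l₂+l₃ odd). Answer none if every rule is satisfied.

m₁+m₂+m₃ = 0 + 5 − 5 = 0  ✓
triangle: |0−8|=8 ≤ l₃=7 ≤ 0+8=8  ✗
parity: l₁+l₂+l₃ = 15 is odd

triangle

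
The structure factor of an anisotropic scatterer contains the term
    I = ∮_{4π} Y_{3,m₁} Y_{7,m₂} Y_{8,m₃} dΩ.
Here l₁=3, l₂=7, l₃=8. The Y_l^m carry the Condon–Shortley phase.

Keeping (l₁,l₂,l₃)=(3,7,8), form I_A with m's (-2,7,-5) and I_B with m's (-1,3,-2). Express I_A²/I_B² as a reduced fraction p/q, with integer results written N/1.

1183/3364

Same 3,7,8: normalisation and zero-m 3j drop out of the ratio.
A: Δ: 2! 4! 12! / 19! → 1/5290740; sum: t=2:+1/5748019200 = 1/5748019200; 3j²(3 7 8; -2 7 -5) = Δ·Π!·Σ² = 13/5814  (sign -1)
B: Δ: 2! 4! 12! / 19! → 1/5290740; sum: t=0:+1/348364800 t=1:−1/13063680 t=2:+1/7741440 = 29/522547200; 3j²(3 7 8; -1 3 -2) = Δ·Π!·Σ² = 1682/264537  (sign +1)
I_A²/I_B² = (13/5814)/(1682/264537) = 1183/3364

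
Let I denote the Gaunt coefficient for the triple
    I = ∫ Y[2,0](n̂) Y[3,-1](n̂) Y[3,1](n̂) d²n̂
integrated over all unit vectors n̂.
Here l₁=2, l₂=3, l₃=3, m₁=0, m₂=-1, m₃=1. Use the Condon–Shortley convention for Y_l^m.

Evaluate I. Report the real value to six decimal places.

Rules hold: Σm=0, L=8 even, 1≤3≤5.
N = 5·7·7 = 245
Δ = 2!·2!·4!/9! = 1/3780
Racah Σ t=0..2: t=0:+1/24 t=1:−1/4 t=2:+1/24 = -1/6
⇒ 3j(2 3 3; 0 0 0)² = 4/105, sgn +1
Racah Σ t=0..2: t=0:+1/16 t=1:−1/6 t=2:+1/96 = -3/32
⇒ 3j(2 3 3; 0 -1 1)² = 3/140, sgn -1
4πI² = N·(3j₀)²·(3jₘ)² = 1/5
I = -1·√(0.2/4π) = -0.12615663

-0.126157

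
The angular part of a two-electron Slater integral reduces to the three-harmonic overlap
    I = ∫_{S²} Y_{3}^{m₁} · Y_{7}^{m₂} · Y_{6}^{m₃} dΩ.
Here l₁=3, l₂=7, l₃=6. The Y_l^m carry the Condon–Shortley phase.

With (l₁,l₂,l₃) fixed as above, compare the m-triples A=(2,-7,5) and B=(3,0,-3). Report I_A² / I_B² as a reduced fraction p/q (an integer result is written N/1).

1573/540

Shared (l₁,l₂,l₃)=(3,7,6): N and (l;000)² cancel in I_A²/I_B².
A: Δ = 4!·2!·10!/17! = 1/2042040; Racah Σ t=0..0: t=0:+1/87091200 = 1/87091200; ⇒ 3j(3 7 6; 2 -7 5)² = 11/408, sgn -1
B: Δ = 4!·2!·10!/17! = 1/2042040; Racah Σ t=0..0: t=0:+1/1451520 = 1/1451520; ⇒ 3j(3 7 6; 3 0 -3)² = 45/4862, sgn -1
I_A²/I_B² = (11/408)/(45/4862) = 1573/540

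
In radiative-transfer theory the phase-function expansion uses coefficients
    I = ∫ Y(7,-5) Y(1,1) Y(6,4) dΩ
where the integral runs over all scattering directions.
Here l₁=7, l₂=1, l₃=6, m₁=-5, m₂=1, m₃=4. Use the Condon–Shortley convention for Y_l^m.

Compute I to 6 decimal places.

Checks pass: Σm=0; 14 even; l₃=6∈[6,8].
(2·7+1)(2·1+1)(2·6+1) = 585
Δ: 2! 12! 0! / 15! → 1/1365
sum: t=1:−1/518400 = -1/518400
3j²(7 1 6; 0 0 0) = Δ·Π!·Σ² = 7/195  (sign -1)
sum: t=2:+1/14515200 = 1/14515200
3j²(7 1 6; -5 1 4) = Δ·Π!·Σ² = 22/455  (sign +1)
combine: 4πI² = 585·7/195·22/455 = 66/65
take √, sign -1: I = -0.28425647

-0.284256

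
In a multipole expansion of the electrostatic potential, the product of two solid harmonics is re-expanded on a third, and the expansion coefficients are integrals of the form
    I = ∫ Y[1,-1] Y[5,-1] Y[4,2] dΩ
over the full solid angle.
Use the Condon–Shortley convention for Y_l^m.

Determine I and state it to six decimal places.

-0.120286

Rules hold: Σm=0, L=10 even, 4≤4≤6.
N = 3·11·9 = 297
Δ = 2!·0!·8!/11! = 1/495
Racah Σ t=1..1: t=1:−1/576 = -1/576
⇒ 3j(1 5 4; 0 0 0)² = 5/99, sgn -1
Racah Σ t=2..2: t=2:+1/2880 = 1/2880
⇒ 3j(1 5 4; -1 -1 2)² = 2/165, sgn +1
4πI² = N·(3j₀)²·(3jₘ)² = 2/11
I = -1·√(0.181818/4π) = -0.12028562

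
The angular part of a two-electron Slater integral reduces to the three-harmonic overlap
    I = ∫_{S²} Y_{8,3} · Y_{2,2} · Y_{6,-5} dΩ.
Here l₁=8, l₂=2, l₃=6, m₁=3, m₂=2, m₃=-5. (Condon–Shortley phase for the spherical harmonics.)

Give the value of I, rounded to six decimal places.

m-sum 0 ✓  L=16 even ✓  6≤6≤10 ✓
Π(2lᵢ+1) = 17×5×13 = 1105
triangle coeff Δ(8,2,6) = 1/30940
Σ_t [2,2]: t=2:+1/2073600 = 1/2073600
(3j)²=28/1105 [(8 2 6; 0 0 0)], sign=+1
Σ_t [4,4]: t=4:+1/958003200 = 1/958003200
(3j)²=1/6188 [(8 2 6; 3 2 -5)], sign=-1
⇒ 4πI² = 1/221
I = (-1)√(1/221/(4π)) = -0.01897575

-0.018976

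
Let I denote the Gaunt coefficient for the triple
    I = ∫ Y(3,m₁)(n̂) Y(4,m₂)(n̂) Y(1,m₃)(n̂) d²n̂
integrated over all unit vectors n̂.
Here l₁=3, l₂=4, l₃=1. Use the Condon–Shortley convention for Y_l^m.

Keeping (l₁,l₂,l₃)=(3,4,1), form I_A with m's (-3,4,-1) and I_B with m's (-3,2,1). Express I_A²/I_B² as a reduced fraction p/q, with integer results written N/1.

28/1

Shared (l₁,l₂,l₃)=(3,4,1): N and (l;000)² cancel in I_A²/I_B².
A: Δ = 6!·0!·2!/9! = 1/252; Racah Σ t=6..6: t=6:+1/1440 = 1/1440; ⇒ 3j(3 4 1; -3 4 -1)² = 1/9, sgn +1
B: Δ = 6!·0!·2!/9! = 1/252; Racah Σ t=6..6: t=6:+1/1440 = 1/1440; ⇒ 3j(3 4 1; -3 2 1)² = 1/252, sgn +1
I_A²/I_B² = (1/9)/(1/252) = 28/1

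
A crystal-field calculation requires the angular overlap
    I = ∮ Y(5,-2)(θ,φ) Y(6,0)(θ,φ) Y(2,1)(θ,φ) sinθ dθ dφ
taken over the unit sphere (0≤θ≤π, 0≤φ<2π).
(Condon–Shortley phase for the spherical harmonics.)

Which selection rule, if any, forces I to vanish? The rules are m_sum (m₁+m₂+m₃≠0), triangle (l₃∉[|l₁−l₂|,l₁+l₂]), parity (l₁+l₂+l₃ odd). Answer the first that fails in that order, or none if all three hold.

m_sum

azimuthal sum: -2 + 0 + 1 = -1  ✗
1 ≤ 2 ≤ 11 (triangle on l)
L = 5 + 6 + 2 = 13 (odd)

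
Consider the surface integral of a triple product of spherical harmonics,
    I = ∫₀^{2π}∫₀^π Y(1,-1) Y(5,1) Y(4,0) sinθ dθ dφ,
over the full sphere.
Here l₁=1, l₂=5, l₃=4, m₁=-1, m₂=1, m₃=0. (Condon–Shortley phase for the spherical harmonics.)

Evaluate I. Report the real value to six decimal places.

Rules hold: Σm=0, L=10 even, 4≤4≤6.
N = 3·11·9 = 297
Δ = 2!·0!·8!/11! = 1/495
Racah Σ t=1..1: t=1:−1/576 = -1/576
⇒ 3j(1 5 4; 0 0 0)² = 5/99, sgn -1
Racah Σ t=2..2: t=2:+1/1152 = 1/1152
⇒ 3j(1 5 4; -1 1 0)² = 1/33, sgn +1
4πI² = N·(3j₀)²·(3jₘ)² = 5/11
I = -1·√(0.454545/4π) = -0.19018827

-0.190188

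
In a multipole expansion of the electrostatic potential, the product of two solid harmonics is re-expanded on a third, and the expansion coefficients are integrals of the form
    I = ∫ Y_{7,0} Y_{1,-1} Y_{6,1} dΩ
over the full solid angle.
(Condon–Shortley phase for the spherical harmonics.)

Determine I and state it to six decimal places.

0.160342

Checks pass: Σm=0; 14 even; l₃=6∈[6,8].
(2·7+1)(2·1+1)(2·6+1) = 585
Δ: 2! 12! 0! / 15! → 1/1365
sum: t=1:−1/518400 = -1/518400
3j²(7 1 6; 0 0 0) = Δ·Π!·Σ² = 7/195  (sign -1)
sum: t=0:+1/1209600 = 1/1209600
3j²(7 1 6; 0 -1 1) = Δ·Π!·Σ² = 1/65  (sign -1)
combine: 4πI² = 585·7/195·1/65 = 21/65
take √, sign +1: I = 0.16034227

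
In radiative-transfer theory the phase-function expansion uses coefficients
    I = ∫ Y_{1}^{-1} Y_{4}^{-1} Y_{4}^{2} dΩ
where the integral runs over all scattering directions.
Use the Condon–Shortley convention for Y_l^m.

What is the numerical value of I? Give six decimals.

Σlᵢ=9 odd — θ-integrand is odd under cosθ→−cosθ; I=0

0.000000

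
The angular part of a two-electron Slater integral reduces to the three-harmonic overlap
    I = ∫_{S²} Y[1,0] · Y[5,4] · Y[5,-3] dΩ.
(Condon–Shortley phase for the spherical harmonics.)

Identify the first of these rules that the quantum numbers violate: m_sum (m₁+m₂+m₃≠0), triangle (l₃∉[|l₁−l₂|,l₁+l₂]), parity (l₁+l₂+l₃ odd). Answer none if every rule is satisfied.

m₁+m₂+m₃ = 0 + 4 − 3 = 1  ✗
triangle: |1−5|=4 ≤ l₃=5 ≤ 1+5=6
parity: l₁+l₂+l₃ = 11 is odd

m_sum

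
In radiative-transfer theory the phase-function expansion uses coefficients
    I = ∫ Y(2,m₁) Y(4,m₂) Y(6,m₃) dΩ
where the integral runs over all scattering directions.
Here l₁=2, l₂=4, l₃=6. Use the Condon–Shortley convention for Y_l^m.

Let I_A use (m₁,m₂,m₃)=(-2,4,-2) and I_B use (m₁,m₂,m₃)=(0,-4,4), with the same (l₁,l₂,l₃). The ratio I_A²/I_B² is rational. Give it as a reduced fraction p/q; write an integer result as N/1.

Same 2,4,6: normalisation and zero-m 3j drop out of the ratio.
A: Δ: 0! 4! 8! / 13! → 1/6435; sum: t=0:+1/967680 = 1/967680; 3j²(2 4 6; -2 4 -2) = Δ·Π!·Σ² = 1/6435  (sign +1)
B: Δ: 0! 4! 8! / 13! → 1/6435; sum: t=0:+1/161280 = 1/161280; 3j²(2 4 6; 0 -4 4) = Δ·Π!·Σ² = 1/143  (sign +1)
I_A²/I_B² = (1/6435)/(1/143) = 1/45

1/45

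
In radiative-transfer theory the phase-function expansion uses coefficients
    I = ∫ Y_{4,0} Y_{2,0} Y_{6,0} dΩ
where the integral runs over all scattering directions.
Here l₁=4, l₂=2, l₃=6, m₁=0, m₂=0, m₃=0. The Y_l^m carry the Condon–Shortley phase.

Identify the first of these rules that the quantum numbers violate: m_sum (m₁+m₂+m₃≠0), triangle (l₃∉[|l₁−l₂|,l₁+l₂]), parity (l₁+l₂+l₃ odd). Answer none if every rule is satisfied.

m₁+m₂+m₃ = 0 + 0 + 0 = 0  ✓
triangle: |4−2|=2 ≤ l₃=6 ≤ 4+2=6  ✓
parity: l₁+l₂+l₃ = 12 is even  ✓

none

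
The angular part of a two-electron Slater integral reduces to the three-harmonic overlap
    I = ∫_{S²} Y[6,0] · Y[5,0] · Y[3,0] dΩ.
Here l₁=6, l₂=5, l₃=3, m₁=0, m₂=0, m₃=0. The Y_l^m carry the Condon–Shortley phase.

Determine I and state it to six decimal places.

0.145631

m-sum 0 ✓  L=14 even ✓  1≤3≤11 ✓
Π(2lᵢ+1) = 13×11×7 = 1001
triangle coeff Δ(6,5,3) = 1/675675
Σ_t [3,5]: t=3:−1/8640 t=4:+1/2304 t=5:−1/8640 = 7/34560
(3j)²=7/429 [(6 5 3; 0 0 0)], sign=-1
(m-triple is (0,0,0) — same symbol as above.)
⇒ 4πI² = 343/1287
I = (+1)√(343/1287/(4π)) = 0.14563067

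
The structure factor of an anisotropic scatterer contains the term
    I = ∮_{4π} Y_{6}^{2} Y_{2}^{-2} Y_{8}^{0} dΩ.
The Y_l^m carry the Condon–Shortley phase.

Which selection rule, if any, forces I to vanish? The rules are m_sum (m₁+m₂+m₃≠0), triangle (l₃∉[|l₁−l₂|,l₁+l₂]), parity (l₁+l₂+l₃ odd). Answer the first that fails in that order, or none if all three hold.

none

m₁+m₂+m₃ = 2 − 2 + 0 = 0  ✓
triangle: |6−2|=4 ≤ l₃=8 ≤ 6+2=8  ✓
parity: l₁+l₂+l₃ = 16 is even  ✓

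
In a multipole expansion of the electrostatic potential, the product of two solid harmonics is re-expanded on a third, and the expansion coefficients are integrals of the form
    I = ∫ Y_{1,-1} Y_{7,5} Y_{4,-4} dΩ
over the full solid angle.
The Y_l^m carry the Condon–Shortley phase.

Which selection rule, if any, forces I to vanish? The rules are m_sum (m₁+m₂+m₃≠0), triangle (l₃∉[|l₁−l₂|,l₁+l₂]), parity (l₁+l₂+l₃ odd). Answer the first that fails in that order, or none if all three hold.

azimuthal sum: -1 + 5 − 4 = 0  ✓
6 ≤ 4 ≤ 8 (triangle on l)  ✗
L = 1 + 7 + 4 = 12 (even)

triangle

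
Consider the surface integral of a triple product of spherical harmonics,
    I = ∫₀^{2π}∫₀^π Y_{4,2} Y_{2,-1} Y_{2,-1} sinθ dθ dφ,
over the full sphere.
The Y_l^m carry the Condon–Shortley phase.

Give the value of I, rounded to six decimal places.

0.254875

m-sum 0 ✓  L=8 even ✓  2≤2≤6 ✓
Π(2lᵢ+1) = 9×5×5 = 225
triangle coeff Δ(4,2,2) = 1/630
Σ_t [2,2]: t=2:+1/16 = 1/16
(3j)²=2/35 [(4 2 2; 0 0 0)], sign=+1
Σ_t [1,1]: t=1:−1/36 = -1/36
(3j)²=4/63 [(4 2 2; 2 -1 -1)], sign=+1
⇒ 4πI² = 40/49
I = (+1)√(40/49/(4π)) = 0.25487487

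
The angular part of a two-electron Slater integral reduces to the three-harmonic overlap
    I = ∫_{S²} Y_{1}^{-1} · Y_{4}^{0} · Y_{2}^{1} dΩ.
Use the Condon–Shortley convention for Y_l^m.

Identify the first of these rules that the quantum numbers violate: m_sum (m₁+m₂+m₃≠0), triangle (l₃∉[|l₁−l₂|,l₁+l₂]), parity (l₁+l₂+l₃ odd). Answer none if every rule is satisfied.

triangle

azimuthal sum: -1 + 0 + 1 = 0  ✓
3 ≤ 2 ≤ 5 (triangle on l)  ✗
L = 1 + 4 + 2 = 7 (odd)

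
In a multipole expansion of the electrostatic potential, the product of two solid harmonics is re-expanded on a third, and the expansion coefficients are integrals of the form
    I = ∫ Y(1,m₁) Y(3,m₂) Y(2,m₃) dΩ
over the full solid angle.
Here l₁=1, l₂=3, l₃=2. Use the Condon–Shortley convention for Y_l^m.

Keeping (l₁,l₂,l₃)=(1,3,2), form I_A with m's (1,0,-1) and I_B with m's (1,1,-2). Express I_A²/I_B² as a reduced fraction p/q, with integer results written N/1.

3/1

l's match ⇒ only the (l;m) 3-j factors differ between A and B.
A: triangle coeff Δ(1,3,2) = 1/105; Σ_t [0,0]: t=0:+1/12 = 1/12; (3j)²=1/35 [(1 3 2; 1 0 -1)], sign=-1
B: triangle coeff Δ(1,3,2) = 1/105; Σ_t [0,0]: t=0:+1/48 = 1/48; (3j)²=1/105 [(1 3 2; 1 1 -2)], sign=+1
I_A²/I_B² = (1/35)/(1/105) = 3/1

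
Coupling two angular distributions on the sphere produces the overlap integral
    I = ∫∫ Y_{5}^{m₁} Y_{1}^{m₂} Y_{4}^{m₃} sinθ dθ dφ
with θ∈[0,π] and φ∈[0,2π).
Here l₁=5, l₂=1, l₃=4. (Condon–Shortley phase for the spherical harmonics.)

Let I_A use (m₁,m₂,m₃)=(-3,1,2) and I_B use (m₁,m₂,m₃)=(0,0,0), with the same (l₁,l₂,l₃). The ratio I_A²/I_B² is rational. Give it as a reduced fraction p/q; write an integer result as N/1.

Shared (l₁,l₂,l₃)=(5,1,4): N and (l;000)² cancel in I_A²/I_B².
A: Δ = 2!·8!·0!/11! = 1/495; Racah Σ t=2..2: t=2:+1/2880 = 1/2880; ⇒ 3j(5 1 4; -3 1 2)² = 28/495, sgn +1
B: Δ = 2!·8!·0!/11! = 1/495; Racah Σ t=1..1: t=1:−1/576 = -1/576; ⇒ 3j(5 1 4; 0 0 0)² = 5/99, sgn -1
I_A²/I_B² = (28/495)/(5/99) = 28/25

28/25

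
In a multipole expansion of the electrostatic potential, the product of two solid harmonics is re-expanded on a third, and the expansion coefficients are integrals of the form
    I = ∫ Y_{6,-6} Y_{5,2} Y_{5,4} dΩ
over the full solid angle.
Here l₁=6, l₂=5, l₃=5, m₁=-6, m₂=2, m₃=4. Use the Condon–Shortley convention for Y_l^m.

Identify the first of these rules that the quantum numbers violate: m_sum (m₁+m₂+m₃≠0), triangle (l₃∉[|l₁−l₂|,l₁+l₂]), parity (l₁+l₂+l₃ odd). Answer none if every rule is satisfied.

m₁+m₂+m₃ = -6 + 2 + 4 = 0  ✓
triangle: |6−5|=1 ≤ l₃=5 ≤ 6+5=11  ✓
parity: l₁+l₂+l₃ = 16 is even  ✓

none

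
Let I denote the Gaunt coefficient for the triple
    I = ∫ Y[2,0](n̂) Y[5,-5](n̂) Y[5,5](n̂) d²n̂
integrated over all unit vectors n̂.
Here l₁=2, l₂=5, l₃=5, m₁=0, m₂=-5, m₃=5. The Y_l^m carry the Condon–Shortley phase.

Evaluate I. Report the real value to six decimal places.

0.242609

Checks pass: Σm=0; 12 even; l₃=5∈[3,7].
(2·2+1)(2·5+1)(2·5+1) = 605
Δ: 2! 2! 8! / 13! → 1/38610
sum: t=0:+1/2880 t=1:−1/576 t=2:+1/2880 = -1/960
3j²(2 5 5; 0 0 0) = Δ·Π!·Σ² = 10/429  (sign +1)
sum: t=0:+1/161280 = 1/161280
3j²(2 5 5; 0 -5 5) = Δ·Π!·Σ² = 15/286  (sign +1)
combine: 4πI² = 605·10/429·15/286 = 125/169
take √, sign +1: I = 0.24260890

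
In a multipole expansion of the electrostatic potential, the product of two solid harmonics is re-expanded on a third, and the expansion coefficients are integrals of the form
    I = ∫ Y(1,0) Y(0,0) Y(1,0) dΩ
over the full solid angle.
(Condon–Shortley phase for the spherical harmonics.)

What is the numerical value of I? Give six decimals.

0.282095

Rules hold: Σm=0, L=2 even, 1≤1≤1.
N = 3·1·3 = 9
Δ = 0!·2!·0!/3! = 1/3
Racah Σ t=0..0: t=0:+1/1 = 1/1
⇒ 3j(1 0 1; 0 0 0)² = 1/3, sgn -1
(m-triple is (0,0,0) — same symbol as above.)
4πI² = N·(3j₀)²·(3jₘ)² = 1/1
I = +1·√(1/4π) = 0.28209479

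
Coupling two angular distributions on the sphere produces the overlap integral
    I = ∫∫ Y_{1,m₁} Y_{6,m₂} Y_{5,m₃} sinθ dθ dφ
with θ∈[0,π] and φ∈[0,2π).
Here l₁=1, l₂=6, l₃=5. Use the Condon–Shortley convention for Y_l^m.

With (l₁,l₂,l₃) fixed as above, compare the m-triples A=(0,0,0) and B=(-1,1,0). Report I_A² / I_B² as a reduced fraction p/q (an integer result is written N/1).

l's match ⇒ only the (l;m) 3-j factors differ between A and B.
A: triangle coeff Δ(1,6,5) = 1/858; Σ_t [1,1]: t=1:−1/14400 = -1/14400; (3j)²=6/143 [(1 6 5; 0 0 0)], sign=+1
B: triangle coeff Δ(1,6,5) = 1/858; Σ_t [2,2]: t=2:+1/28800 = 1/28800; (3j)²=7/286 [(1 6 5; -1 1 0)], sign=-1
I_A²/I_B² = (6/143)/(7/286) = 12/7

12/7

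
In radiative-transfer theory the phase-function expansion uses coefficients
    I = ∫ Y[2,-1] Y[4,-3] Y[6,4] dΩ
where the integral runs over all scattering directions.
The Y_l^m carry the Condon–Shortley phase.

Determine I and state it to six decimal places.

Checks pass: Σm=0; 12 even; l₃=6∈[2,6].
(2·2+1)(2·4+1)(2·6+1) = 585
Δ: 0! 4! 8! / 13! → 1/6435
sum: t=0:+1/2304 = 1/2304
3j²(2 4 6; 0 0 0) = Δ·Π!·Σ² = 5/143  (sign +1)
sum: t=0:+1/30240 = 1/30240
3j²(2 4 6; -1 -3 4) = Δ·Π!·Σ² = 16/429  (sign +1)
combine: 4πI² = 585·5/143·16/429 = 1200/1573
take √, sign +1: I = 0.24638901

0.246389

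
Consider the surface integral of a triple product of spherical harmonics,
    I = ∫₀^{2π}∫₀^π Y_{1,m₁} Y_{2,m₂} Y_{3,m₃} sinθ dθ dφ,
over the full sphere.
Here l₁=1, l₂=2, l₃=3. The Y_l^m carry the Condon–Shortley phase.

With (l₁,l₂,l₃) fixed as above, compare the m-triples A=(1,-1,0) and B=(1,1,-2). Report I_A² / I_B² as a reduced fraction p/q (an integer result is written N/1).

Shared (l₁,l₂,l₃)=(1,2,3): N and (l;000)² cancel in I_A²/I_B².
A: Δ = 0!·2!·4!/7! = 1/105; Racah Σ t=0..0: t=0:+1/12 = 1/12; ⇒ 3j(1 2 3; 1 -1 0)² = 1/35, sgn -1
B: Δ = 0!·2!·4!/7! = 1/105; Racah Σ t=0..0: t=0:+1/12 = 1/12; ⇒ 3j(1 2 3; 1 1 -2)² = 2/21, sgn -1
I_A²/I_B² = (1/35)/(2/21) = 3/10

3/10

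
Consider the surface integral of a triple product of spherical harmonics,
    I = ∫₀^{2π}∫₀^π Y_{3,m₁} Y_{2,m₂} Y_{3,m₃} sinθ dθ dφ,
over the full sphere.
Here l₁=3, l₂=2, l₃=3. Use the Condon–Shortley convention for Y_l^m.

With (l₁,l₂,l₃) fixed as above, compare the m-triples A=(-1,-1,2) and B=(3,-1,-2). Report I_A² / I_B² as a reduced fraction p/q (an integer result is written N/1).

Shared (l₁,l₂,l₃)=(3,2,3): N and (l;000)² cancel in I_A²/I_B².
A: Δ = 2!·4!·2!/9! = 1/3780; Racah Σ t=0..1: t=0:+1/48 t=1:−1/12 = -1/16; ⇒ 3j(3 2 3; -1 -1 2)² = 1/28, sgn +1
B: Δ = 2!·4!·2!/9! = 1/3780; Racah Σ t=0..0: t=0:+1/48 = 1/48; ⇒ 3j(3 2 3; 3 -1 -2)² = 5/84, sgn -1
I_A²/I_B² = (1/28)/(5/84) = 3/5

3/5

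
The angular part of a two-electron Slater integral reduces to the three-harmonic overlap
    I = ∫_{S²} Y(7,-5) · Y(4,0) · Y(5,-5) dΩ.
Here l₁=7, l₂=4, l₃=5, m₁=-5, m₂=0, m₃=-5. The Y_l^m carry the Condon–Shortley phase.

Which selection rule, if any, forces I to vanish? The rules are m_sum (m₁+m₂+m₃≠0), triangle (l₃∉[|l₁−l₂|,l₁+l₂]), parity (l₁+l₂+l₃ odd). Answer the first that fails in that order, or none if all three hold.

azimuthal sum: -5 + 0 − 5 = -10  ✗
3 ≤ 5 ≤ 11 (triangle on l)
L = 7 + 4 + 5 = 16 (even)

m_sum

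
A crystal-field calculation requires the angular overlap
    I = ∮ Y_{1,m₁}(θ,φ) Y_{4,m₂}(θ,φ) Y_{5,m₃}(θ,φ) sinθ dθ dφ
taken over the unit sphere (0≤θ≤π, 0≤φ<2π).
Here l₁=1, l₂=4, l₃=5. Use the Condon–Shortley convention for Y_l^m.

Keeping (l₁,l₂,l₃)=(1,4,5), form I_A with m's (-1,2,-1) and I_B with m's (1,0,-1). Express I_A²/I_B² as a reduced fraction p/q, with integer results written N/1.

2/5

Shared (l₁,l₂,l₃)=(1,4,5): N and (l;000)² cancel in I_A²/I_B².
A: Δ = 0!·2!·8!/11! = 1/495; Racah Σ t=0..0: t=0:+1/2880 = 1/2880; ⇒ 3j(1 4 5; -1 2 -1)² = 2/165, sgn +1
B: Δ = 0!·2!·8!/11! = 1/495; Racah Σ t=0..0: t=0:+1/1152 = 1/1152; ⇒ 3j(1 4 5; 1 0 -1)² = 1/33, sgn +1
I_A²/I_B² = (2/165)/(1/33) = 2/5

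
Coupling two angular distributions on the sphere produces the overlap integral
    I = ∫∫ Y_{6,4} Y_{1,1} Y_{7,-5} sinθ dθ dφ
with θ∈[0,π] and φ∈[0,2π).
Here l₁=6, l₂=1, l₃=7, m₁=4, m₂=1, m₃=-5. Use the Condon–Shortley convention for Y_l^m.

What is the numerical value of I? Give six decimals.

m-sum 0 ✓  L=14 even ✓  5≤7≤7 ✓
Π(2lᵢ+1) = 13×3×15 = 585
triangle coeff Δ(6,1,7) = 1/1365
Σ_t [0,0]: t=0:+1/518400 = 1/518400
(3j)²=7/195 [(6 1 7; 0 0 0)], sign=-1
Σ_t [0,0]: t=0:+1/14515200 = 1/14515200
(3j)²=22/455 [(6 1 7; 4 1 -5)], sign=+1
⇒ 4πI² = 66/65
I = (-1)√(66/65/(4π)) = -0.28425647

-0.284256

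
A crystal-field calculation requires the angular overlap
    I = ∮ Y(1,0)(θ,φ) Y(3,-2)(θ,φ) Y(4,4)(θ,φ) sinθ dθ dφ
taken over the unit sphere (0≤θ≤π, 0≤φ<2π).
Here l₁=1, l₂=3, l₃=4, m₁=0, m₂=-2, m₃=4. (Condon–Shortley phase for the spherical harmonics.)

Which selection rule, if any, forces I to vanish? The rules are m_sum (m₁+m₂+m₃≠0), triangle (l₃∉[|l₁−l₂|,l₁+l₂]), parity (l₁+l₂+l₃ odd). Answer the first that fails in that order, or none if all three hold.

m_sum

Σmᵢ = 2  ✗
l₃∈[|l₁−l₂|,l₁+l₂]=[2,4], have l₃=4
Σlᵢ = 8 ⇒ even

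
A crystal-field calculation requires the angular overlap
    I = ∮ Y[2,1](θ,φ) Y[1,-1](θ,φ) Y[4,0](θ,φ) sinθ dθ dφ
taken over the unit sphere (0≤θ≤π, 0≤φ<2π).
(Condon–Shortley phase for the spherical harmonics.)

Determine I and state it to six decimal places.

|2−1|≤4≤2+1 violated ⇒ I = 0

0.000000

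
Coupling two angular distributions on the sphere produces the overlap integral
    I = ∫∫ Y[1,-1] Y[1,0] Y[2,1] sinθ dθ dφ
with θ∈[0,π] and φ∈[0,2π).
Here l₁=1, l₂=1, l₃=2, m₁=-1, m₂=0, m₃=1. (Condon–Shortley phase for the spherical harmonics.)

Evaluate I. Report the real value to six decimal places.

m-sum 0 ✓  L=4 even ✓  0≤2≤2 ✓
Π(2lᵢ+1) = 3×3×5 = 45
triangle coeff Δ(1,1,2) = 1/30
Σ_t [0,0]: t=0:+1/1 = 1/1
(3j)²=2/15 [(1 1 2; 0 0 0)], sign=+1
Σ_t [0,0]: t=0:+1/2 = 1/2
(3j)²=1/10 [(1 1 2; -1 0 1)], sign=-1
⇒ 4πI² = 3/5
I = (-1)√(3/5/(4π)) = -0.21850969

-0.218510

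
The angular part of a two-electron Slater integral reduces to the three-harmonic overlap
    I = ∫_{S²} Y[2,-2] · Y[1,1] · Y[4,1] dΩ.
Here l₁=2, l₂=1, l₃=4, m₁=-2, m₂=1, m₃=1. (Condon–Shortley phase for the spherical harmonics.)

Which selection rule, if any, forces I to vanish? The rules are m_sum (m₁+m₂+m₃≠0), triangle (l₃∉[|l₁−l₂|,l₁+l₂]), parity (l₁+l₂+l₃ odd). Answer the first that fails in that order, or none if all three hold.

triangle

m₁+m₂+m₃ = -2 + 1 + 1 = 0  ✓
triangle: |2−1|=1 ≤ l₃=4 ≤ 2+1=3  ✗
parity: l₁+l₂+l₃ = 7 is odd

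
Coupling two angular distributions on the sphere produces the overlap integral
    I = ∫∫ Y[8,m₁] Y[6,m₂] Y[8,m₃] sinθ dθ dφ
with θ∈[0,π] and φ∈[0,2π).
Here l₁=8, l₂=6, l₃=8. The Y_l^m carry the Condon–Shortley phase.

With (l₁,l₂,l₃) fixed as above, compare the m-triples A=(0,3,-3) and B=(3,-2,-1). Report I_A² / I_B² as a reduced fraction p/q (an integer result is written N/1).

288/1

l's match ⇒ only the (l;m) 3-j factors differ between A and B.
A: triangle coeff Δ(8,6,8) = 1/13742520792; Σ_t [3,6]: t=3:−1/373248000 t=4:+1/99532800 t=5:−1/174182400 t=6:+1/2090188800 = 11/5225472000; (3j)²=528/96577 [(8 6 8; 0 3 -3)], sign=-1
B: triangle coeff Δ(8,6,8) = 1/13742520792; Σ_t [0,4]: t=0:+1/497664000 t=1:−1/74649600 t=2:+1/69672960 t=3:−1/348364800 t=4:+1/12541132800 = 11/62705664000; (3j)²=11/579462 [(8 6 8; 3 -2 -1)], sign=-1
I_A²/I_B² = (528/96577)/(11/579462) = 288/1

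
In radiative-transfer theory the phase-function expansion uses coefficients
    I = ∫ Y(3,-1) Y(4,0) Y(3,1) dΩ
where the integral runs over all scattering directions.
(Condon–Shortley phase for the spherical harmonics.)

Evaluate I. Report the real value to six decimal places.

Rules hold: Σm=0, L=10 even, 1≤3≤7.
N = 7·9·7 = 441
Δ = 4!·2!·4!/11! = 1/34650
Racah Σ t=1..3: t=1:−1/72 t=2:+1/16 t=3:−1/72 = 5/144
⇒ 3j(3 4 3; 0 0 0)² = 2/77, sgn -1
Racah Σ t=2..4: t=2:+1/32 t=3:−1/36 t=4:+1/1152 = 5/1152
⇒ 3j(3 4 3; -1 0 1)² = 1/1386, sgn +1
4πI² = N·(3j₀)²·(3jₘ)² = 1/121
I = -1·√(0.00826446/4π) = -0.02564498

-0.025645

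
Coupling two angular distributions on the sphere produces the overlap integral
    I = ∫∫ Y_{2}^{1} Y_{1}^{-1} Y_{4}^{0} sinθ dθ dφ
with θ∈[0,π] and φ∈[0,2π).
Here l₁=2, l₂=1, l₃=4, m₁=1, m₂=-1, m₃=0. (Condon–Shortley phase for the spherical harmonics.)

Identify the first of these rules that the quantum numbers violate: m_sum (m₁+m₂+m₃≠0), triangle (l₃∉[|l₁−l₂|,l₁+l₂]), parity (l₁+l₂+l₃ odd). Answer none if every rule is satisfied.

Σmᵢ = 0  ✓
l₃∈[|l₁−l₂|,l₁+l₂]=[1,3], have l₃=4  ✗
Σlᵢ = 7 ⇒ odd

triangle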